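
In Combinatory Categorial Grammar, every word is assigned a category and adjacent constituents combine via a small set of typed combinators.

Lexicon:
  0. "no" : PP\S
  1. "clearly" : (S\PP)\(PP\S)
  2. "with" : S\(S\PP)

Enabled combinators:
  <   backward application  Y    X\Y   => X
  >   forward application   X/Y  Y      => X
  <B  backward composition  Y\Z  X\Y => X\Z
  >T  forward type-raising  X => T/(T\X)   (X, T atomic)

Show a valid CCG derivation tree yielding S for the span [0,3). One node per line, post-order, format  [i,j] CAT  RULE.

[0,1] PP\S  lex  "no"
[1,2] (S\PP)\(PP\S)  lex  "clearly"
[0,2] S\PP  <  k=1
[2,3] S\(S\PP)  lex  "with"
[0,3] S  <  k=2

[0,3] S   <
  [0,2] S\PP   <
    [0,1] "no" : PP\S
    [1,2] "clearly" : (S\PP)\(PP\S)
  [2,3] "with" : S\(S\PP)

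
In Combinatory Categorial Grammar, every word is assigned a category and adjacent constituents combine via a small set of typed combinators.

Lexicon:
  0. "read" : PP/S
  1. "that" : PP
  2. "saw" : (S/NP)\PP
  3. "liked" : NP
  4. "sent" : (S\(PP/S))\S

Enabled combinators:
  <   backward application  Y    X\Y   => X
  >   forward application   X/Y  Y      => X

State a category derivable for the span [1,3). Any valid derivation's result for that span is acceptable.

[0,5] S   <
  [0,1] "read" : PP/S
  [1,5] S\(PP/S)   <
    [1,4] S   >
      [1,3] S/NP   <
        [1,2] "that" : PP
        [2,3] "saw" : (S/NP)\PP
      [3,4] "liked" : NP
    [4,5] "sent" : (S\(PP/S))\S

S/NP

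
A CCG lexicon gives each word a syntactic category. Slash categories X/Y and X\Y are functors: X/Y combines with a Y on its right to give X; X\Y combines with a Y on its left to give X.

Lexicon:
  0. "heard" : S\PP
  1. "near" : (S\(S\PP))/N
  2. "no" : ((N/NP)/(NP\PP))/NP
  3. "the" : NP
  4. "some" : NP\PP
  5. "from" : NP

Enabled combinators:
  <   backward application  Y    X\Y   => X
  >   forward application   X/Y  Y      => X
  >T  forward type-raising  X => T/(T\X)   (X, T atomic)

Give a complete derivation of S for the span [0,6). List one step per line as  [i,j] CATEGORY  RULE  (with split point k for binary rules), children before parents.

[0,1] S\PP  lex  "heard"
[1,2] (S\(S\PP))/N  lex  "near"
[2,3] ((N/NP)/(NP\PP))/NP  lex  "no"
[3,4] NP  lex  "the"
[2,4] (N/NP)/(NP\PP)  >  k=3
[4,5] NP\PP  lex  "some"
[2,5] N/NP  >  k=4
[5,6] NP  lex  "from"
[2,6] N  >  k=5
[1,6] S\(S\PP)  >  k=2
[0,6] S  <  k=1

[0,6] S   <
  [0,1] "heard" : S\PP
  [1,6] S\(S\PP)   >
    [1,2] "near" : (S\(S\PP))/N
    [2,6] N   >
      [2,5] N/NP   >
        [2,4] (N/NP)/(NP\PP)   >
          [2,3] "no" : ((N/NP)/(NP\PP))/NP
          [3,4] "the" : NP
        [4,5] "some" : NP\PP
      [5,6] "from" : NP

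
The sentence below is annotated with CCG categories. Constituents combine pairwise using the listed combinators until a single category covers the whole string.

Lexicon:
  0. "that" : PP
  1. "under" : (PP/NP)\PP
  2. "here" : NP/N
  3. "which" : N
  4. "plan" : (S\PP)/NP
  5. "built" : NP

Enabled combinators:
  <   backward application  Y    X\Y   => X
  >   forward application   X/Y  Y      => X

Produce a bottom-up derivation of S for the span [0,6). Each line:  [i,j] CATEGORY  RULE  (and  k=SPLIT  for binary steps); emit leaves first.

[0,1] PP  lex  "that"
[1,2] (PP/NP)\PP  lex  "under"
[0,2] PP/NP  <  k=1
[2,3] NP/N  lex  "here"
[3,4] N  lex  "which"
[2,4] NP  >  k=3
[0,4] PP  >  k=2
[4,5] (S\PP)/NP  lex  "plan"
[5,6] NP  lex  "built"
[4,6] S\PP  >  k=5
[0,6] S  <  k=4

[0,6] S   <
  [0,4] PP   >
    [0,2] PP/NP   <
      [0,1] "that" : PP
      [1,2] "under" : (PP/NP)\PP
    [2,4] NP   >
      [2,3] "here" : NP/N
      [3,4] "which" : N
  [4,6] S\PP   >
    [4,5] "plan" : (S\PP)/NP
    [5,6] "built" : NP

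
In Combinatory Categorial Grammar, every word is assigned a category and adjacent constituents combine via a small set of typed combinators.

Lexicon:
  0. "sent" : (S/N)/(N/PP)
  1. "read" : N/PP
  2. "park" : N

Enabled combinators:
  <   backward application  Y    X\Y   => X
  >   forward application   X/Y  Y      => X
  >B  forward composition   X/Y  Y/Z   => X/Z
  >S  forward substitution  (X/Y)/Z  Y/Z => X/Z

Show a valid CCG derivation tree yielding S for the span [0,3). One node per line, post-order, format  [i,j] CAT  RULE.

[0,1] (S/N)/(N/PP)  lex  "sent"
[1,2] N/PP  lex  "read"
[0,2] S/N  >  k=1
[2,3] N  lex  "park"
[0,3] S  >  k=2

[0,3] S   >
  [0,2] S/N   >
    [0,1] "sent" : (S/N)/(N/PP)
    [1,2] "read" : N/PP
  [2,3] "park" : N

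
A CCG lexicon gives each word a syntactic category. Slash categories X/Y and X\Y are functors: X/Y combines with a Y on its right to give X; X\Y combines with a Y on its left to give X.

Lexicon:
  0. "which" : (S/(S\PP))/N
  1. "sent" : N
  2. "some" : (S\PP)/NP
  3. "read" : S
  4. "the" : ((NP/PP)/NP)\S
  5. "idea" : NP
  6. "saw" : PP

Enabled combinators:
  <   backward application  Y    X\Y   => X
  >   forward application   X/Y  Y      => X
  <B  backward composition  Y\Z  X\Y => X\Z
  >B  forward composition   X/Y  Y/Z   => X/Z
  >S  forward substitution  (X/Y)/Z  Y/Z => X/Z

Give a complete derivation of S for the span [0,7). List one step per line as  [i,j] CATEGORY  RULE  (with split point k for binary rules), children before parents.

[0,7] S   >
  [0,3] S/NP   >B
    [0,2] S/(S\PP)   >
      [0,1] "which" : (S/(S\PP))/N
      [1,2] "sent" : N
    [2,3] "some" : (S\PP)/NP
  [3,7] NP   >
    [3,6] NP/PP   >
      [3,5] (NP/PP)/NP   <
        [3,4] "read" : S
        [4,5] "the" : ((NP/PP)/NP)\S
      [5,6] "idea" : NP
    [6,7] "saw" : PP

[0,1] (S/(S\PP))/N  lex  "which"
[1,2] N  lex  "sent"
[0,2] S/(S\PP)  >  k=1
[2,3] (S\PP)/NP  lex  "some"
[0,3] S/NP  >B  k=2
[3,4] S  lex  "read"
[4,5] ((NP/PP)/NP)\S  lex  "the"
[3,5] (NP/PP)/NP  <  k=4
[5,6] NP  lex  "idea"
[3,6] NP/PP  >  k=5
[6,7] PP  lex  "saw"
[3,7] NP  >  k=6
[0,7] S  >  k=3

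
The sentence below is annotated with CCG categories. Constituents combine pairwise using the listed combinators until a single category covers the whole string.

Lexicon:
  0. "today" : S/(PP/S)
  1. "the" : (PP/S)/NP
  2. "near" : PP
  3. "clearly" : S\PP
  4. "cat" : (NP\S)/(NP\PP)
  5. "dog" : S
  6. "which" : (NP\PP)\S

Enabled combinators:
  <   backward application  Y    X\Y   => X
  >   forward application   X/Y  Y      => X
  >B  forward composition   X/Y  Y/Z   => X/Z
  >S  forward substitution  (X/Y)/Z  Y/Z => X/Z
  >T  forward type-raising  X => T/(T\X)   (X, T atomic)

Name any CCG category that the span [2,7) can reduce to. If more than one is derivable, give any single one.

[0,7] S   >
  [0,2] S/NP   >B
    [0,1] "today" : S/(PP/S)
    [1,2] "the" : (PP/S)/NP
  [2,7] NP   <
    [2,4] S   <
      [2,3] "near" : PP
      [3,4] "clearly" : S\PP
    [4,7] NP\S   >
      [4,5] "cat" : (NP\S)/(NP\PP)
      [5,7] NP\PP   <
        [5,6] "dog" : S
        [6,7] "which" : (NP\PP)\S

NP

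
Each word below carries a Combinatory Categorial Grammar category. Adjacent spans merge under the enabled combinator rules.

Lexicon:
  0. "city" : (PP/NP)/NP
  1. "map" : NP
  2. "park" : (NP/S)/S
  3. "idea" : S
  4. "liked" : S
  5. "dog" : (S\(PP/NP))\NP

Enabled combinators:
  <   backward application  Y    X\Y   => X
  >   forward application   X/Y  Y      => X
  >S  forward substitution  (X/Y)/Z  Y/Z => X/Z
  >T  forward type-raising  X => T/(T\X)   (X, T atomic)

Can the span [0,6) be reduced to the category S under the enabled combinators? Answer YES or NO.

YES

[0,6] S   <
  [0,2] PP/NP   >
    [0,1] "city" : (PP/NP)/NP
    [1,2] "map" : NP
  [2,6] S\(PP/NP)   <
    [2,5] NP   >
      [2,4] NP/S   >
        [2,3] "park" : (NP/S)/S
        [3,4] "idea" : S
      [4,5] "liked" : S
    [5,6] "dog" : (S\(PP/NP))\NP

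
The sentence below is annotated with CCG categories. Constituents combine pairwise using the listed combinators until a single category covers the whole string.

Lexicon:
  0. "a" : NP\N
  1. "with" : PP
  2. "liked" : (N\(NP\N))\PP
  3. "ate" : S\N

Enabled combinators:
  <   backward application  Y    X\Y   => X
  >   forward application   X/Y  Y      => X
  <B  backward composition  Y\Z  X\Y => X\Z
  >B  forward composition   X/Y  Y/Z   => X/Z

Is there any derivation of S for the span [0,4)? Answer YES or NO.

[0,4] S   <
  [0,3] N   <
    [0,1] "a" : NP\N
    [1,3] N\(NP\N)   <
      [1,2] "with" : PP
      [2,3] "liked" : (N\(NP\N))\PP
  [3,4] "ate" : S\N

YES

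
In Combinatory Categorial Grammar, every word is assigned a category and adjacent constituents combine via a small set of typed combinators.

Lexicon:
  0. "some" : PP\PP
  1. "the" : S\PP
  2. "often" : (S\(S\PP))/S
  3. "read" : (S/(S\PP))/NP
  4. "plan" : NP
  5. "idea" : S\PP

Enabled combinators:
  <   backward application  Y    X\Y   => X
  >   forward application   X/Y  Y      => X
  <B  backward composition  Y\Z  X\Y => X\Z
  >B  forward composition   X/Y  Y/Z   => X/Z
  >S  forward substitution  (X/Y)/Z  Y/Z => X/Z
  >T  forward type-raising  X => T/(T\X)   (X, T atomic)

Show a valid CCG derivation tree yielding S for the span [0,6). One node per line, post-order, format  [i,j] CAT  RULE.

[0,6] S   <
  [0,2] S\PP   <B
    [0,1] "some" : PP\PP
    [1,2] "the" : S\PP
  [2,6] S\(S\PP)   >
    [2,3] "often" : (S\(S\PP))/S
    [3,6] S   >
      [3,5] S/(S\PP)   >
        [3,4] "read" : (S/(S\PP))/NP
        [4,5] "plan" : NP
      [5,6] "idea" : S\PP

[0,1] PP\PP  lex  "some"
[1,2] S\PP  lex  "the"
[0,2] S\PP  <B  k=1
[2,3] (S\(S\PP))/S  lex  "often"
[3,4] (S/(S\PP))/NP  lex  "read"
[4,5] NP  lex  "plan"
[3,5] S/(S\PP)  >  k=4
[5,6] S\PP  lex  "idea"
[3,6] S  >  k=5
[2,6] S\(S\PP)  >  k=3
[0,6] S  <  k=2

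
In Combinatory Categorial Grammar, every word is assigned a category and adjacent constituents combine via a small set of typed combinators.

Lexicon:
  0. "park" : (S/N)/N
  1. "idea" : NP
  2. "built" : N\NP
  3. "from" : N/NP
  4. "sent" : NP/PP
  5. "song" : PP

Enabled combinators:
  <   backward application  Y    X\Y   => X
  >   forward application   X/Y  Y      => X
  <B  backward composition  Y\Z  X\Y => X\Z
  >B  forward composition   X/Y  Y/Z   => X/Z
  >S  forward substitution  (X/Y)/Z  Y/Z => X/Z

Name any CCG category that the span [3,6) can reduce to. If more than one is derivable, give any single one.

[0,6] S   >
  [0,3] S/N   >
    [0,1] "park" : (S/N)/N
    [1,3] N   <
      [1,2] "idea" : NP
      [2,3] "built" : N\NP
  [3,6] N   >
    [3,5] N/PP   >B
      [3,4] "from" : N/NP
      [4,5] "sent" : NP/PP
    [5,6] "song" : PP

N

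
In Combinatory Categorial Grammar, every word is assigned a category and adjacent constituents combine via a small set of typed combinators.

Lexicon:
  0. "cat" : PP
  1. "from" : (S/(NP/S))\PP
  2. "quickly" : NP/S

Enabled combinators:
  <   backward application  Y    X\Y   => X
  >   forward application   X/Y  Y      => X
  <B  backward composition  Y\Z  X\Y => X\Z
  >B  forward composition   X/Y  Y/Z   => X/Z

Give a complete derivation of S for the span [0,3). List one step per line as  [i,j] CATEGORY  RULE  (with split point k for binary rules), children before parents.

[0,3] S   >
  [0,2] S/(NP/S)   <
    [0,1] "cat" : PP
    [1,2] "from" : (S/(NP/S))\PP
  [2,3] "quickly" : NP/S

[0,1] PP  lex  "cat"
[1,2] (S/(NP/S))\PP  lex  "from"
[0,2] S/(NP/S)  <  k=1
[2,3] NP/S  lex  "quickly"
[0,3] S  >  k=2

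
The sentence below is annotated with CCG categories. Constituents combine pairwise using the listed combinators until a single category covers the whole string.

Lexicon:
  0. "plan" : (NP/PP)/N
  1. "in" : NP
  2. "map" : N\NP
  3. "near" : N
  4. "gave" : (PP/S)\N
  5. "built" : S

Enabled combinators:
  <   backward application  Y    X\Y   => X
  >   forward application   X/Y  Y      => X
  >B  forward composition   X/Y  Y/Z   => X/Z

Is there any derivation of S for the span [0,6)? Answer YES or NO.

(NP/PP)/N NP N\NP N (PP/S)\N S
CKY chart[0,6] = {NP}; S ∉ chart

NO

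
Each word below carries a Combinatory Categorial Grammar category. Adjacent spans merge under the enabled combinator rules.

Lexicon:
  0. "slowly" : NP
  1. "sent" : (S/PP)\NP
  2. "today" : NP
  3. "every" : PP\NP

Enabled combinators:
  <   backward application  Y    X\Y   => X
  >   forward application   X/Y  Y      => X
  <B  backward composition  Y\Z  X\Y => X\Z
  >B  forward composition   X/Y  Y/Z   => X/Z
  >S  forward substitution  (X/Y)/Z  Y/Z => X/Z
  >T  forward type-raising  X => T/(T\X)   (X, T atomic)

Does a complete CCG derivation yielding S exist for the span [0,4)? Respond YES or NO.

[0,4] S   >
  [0,2] S/PP   <
    [0,1] "slowly" : NP
    [1,2] "sent" : (S/PP)\NP
  [2,4] PP   <
    [2,3] "today" : NP
    [3,4] "every" : PP\NP

YES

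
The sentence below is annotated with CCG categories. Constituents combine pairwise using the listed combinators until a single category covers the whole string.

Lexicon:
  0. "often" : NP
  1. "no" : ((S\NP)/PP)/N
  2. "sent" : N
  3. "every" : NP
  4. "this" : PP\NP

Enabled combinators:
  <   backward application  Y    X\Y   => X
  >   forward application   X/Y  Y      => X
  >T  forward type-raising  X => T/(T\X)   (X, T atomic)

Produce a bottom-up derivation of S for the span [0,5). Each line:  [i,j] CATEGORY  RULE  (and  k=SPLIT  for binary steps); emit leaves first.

[0,1] NP  lex  "often"
[0,1] S/(S\NP)  >T
[1,2] ((S\NP)/PP)/N  lex  "no"
[2,3] N  lex  "sent"
[1,3] (S\NP)/PP  >  k=2
[3,4] NP  lex  "every"
[3,4] PP/(PP\NP)  >T
[4,5] PP\NP  lex  "this"
[3,5] PP  >  k=4
[1,5] S\NP  >  k=3
[0,5] S  >  k=1

[0,5] S   >
  [0,1] S/(S\NP)   >T
    [0,1] "often" : NP
  [1,5] S\NP   >
    [1,3] (S\NP)/PP   >
      [1,2] "no" : ((S\NP)/PP)/N
      [2,3] "sent" : N
    [3,5] PP   >
      [3,4] PP/(PP\NP)   >T
        [3,4] "every" : NP
      [4,5] "this" : PP\NP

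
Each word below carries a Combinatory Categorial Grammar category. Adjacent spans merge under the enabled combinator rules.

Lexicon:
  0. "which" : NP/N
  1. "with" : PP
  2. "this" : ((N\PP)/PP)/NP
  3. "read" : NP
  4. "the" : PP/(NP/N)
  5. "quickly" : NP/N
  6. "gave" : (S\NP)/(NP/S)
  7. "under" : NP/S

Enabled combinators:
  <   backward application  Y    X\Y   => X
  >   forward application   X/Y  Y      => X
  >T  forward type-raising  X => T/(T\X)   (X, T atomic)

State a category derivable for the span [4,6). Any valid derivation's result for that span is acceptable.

[0,8] S   <
  [0,6] NP   >
    [0,1] "which" : NP/N
    [1,6] N   >
      [1,2] N/(N\PP)   >T
        [1,2] "with" : PP
      [2,6] N\PP   >
        [2,4] (N\PP)/PP   >
          [2,3] "this" : ((N\PP)/PP)/NP
          [3,4] "read" : NP
        [4,6] PP   >
          [4,5] "the" : PP/(NP/N)
          [5,6] "quickly" : NP/N
  [6,8] S\NP   >
    [6,7] "gave" : (S\NP)/(NP/S)
    [7,8] "under" : NP/S

PP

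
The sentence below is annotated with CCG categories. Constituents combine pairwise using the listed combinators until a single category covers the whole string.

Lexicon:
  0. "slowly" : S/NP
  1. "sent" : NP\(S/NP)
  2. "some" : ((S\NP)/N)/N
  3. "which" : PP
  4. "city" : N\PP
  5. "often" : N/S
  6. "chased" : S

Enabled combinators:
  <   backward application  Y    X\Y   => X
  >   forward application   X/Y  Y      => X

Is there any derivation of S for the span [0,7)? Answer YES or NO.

[0,7] S   <
  [0,2] NP   <
    [0,1] "slowly" : S/NP
    [1,2] "sent" : NP\(S/NP)
  [2,7] S\NP   >
    [2,5] (S\NP)/N   >
      [2,3] "some" : ((S\NP)/N)/N
      [3,5] N   <
        [3,4] "which" : PP
        [4,5] "city" : N\PP
    [5,7] N   >
      [5,6] "often" : N/S
      [6,7] "chased" : S

YES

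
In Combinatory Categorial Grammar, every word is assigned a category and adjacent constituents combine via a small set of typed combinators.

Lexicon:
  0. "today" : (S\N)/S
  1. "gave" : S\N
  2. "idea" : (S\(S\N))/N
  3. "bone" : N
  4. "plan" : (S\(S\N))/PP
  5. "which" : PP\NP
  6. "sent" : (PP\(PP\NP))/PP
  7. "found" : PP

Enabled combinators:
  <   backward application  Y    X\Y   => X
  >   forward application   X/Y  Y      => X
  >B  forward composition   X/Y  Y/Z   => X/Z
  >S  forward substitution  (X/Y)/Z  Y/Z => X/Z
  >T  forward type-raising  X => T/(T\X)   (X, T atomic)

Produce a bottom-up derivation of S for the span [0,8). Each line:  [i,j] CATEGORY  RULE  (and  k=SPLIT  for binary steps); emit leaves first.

[0,8] S   <
  [0,4] S\N   >
    [0,1] "today" : (S\N)/S
    [1,4] S   <
      [1,2] "gave" : S\N
      [2,4] S\(S\N)   >
        [2,3] "idea" : (S\(S\N))/N
        [3,4] "bone" : N
  [4,8] S\(S\N)   >
    [4,5] "plan" : (S\(S\N))/PP
    [5,8] PP   <
      [5,6] "which" : PP\NP
      [6,8] PP\(PP\NP)   >
        [6,7] "sent" : (PP\(PP\NP))/PP
        [7,8] "found" : PP

[0,1] (S\N)/S  lex  "today"
[1,2] S\N  lex  "gave"
[2,3] (S\(S\N))/N  lex  "idea"
[3,4] N  lex  "bone"
[2,4] S\(S\N)  >  k=3
[1,4] S  <  k=2
[0,4] S\N  >  k=1
[4,5] (S\(S\N))/PP  lex  "plan"
[5,6] PP\NP  lex  "which"
[6,7] (PP\(PP\NP))/PP  lex  "sent"
[7,8] PP  lex  "found"
[6,8] PP\(PP\NP)  >  k=7
[5,8] PP  <  k=6
[4,8] S\(S\N)  >  k=5
[0,8] S  <  k=4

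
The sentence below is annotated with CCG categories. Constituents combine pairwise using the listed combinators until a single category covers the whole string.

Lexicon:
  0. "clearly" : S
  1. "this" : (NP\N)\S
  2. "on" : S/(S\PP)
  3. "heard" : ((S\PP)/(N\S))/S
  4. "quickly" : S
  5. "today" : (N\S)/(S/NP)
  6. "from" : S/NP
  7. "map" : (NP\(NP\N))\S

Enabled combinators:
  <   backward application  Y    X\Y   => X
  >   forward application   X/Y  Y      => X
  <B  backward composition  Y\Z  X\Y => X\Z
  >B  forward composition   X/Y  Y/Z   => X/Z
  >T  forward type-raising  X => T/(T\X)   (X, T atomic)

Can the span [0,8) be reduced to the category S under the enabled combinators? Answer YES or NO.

S (NP\N)\S S/(S\PP) ((S\PP)/(N\S))/S S (N\S)/(S/NP) S/NP (NP\(NP\N))\S
CKY chart[0,8] = {N/(N\NP), NP, NP/(NP\NP), PP/(PP\NP), S/(S\NP)}; S ∉ chart

NO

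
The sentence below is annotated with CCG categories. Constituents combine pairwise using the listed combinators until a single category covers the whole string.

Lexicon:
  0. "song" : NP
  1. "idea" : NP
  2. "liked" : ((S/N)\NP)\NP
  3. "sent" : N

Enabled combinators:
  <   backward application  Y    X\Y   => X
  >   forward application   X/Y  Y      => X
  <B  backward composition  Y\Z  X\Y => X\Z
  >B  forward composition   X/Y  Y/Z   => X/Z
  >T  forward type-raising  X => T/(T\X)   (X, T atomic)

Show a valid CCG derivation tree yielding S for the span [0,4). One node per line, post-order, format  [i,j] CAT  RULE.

[0,4] S   >
  [0,3] S/N   <
    [0,1] "song" : NP
    [1,3] (S/N)\NP   <
      [1,2] "idea" : NP
      [2,3] "liked" : ((S/N)\NP)\NP
  [3,4] "sent" : N

[0,1] NP  lex  "song"
[1,2] NP  lex  "idea"
[2,3] ((S/N)\NP)\NP  lex  "liked"
[1,3] (S/N)\NP  <  k=2
[0,3] S/N  <  k=1
[3,4] N  lex  "sent"
[0,4] S  >  k=3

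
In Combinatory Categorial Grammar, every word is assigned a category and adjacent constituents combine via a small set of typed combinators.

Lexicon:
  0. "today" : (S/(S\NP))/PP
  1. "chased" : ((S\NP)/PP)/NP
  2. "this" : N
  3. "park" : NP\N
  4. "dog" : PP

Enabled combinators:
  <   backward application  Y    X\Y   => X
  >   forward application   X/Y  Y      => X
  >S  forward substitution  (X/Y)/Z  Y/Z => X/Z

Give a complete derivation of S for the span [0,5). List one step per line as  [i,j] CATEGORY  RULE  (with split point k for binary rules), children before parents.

[0,1] (S/(S\NP))/PP  lex  "today"
[1,2] ((S\NP)/PP)/NP  lex  "chased"
[2,3] N  lex  "this"
[3,4] NP\N  lex  "park"
[2,4] NP  <  k=3
[1,4] (S\NP)/PP  >  k=2
[0,4] S/PP  >S  k=1
[4,5] PP  lex  "dog"
[0,5] S  >  k=4

[0,5] S   >
  [0,4] S/PP   >S
    [0,1] "today" : (S/(S\NP))/PP
    [1,4] (S\NP)/PP   >
      [1,2] "chased" : ((S\NP)/PP)/NP
      [2,4] NP   <
        [2,3] "this" : N
        [3,4] "park" : NP\N
  [4,5] "dog" : PP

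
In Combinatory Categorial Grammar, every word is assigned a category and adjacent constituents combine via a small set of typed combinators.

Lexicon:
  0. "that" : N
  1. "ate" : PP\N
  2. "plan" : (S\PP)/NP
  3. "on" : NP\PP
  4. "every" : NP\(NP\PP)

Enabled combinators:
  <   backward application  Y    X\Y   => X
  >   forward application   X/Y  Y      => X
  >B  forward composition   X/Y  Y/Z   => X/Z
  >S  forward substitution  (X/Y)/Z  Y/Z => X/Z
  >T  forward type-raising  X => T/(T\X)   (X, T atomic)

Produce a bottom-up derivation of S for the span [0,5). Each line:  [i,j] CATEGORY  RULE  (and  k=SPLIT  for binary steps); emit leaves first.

[0,5] S   <
  [0,2] PP   >
    [0,1] PP/(PP\N)   >T
      [0,1] "that" : N
    [1,2] "ate" : PP\N
  [2,5] S\PP   >
    [2,3] "plan" : (S\PP)/NP
    [3,5] NP   <
      [3,4] "on" : NP\PP
      [4,5] "every" : NP\(NP\PP)

[0,1] N  lex  "that"
[0,1] PP/(PP\N)  >T
[1,2] PP\N  lex  "ate"
[0,2] PP  >  k=1
[2,3] (S\PP)/NP  lex  "plan"
[3,4] NP\PP  lex  "on"
[4,5] NP\(NP\PP)  lex  "every"
[3,5] NP  <  k=4
[2,5] S\PP  >  k=3
[0,5] S  <  k=2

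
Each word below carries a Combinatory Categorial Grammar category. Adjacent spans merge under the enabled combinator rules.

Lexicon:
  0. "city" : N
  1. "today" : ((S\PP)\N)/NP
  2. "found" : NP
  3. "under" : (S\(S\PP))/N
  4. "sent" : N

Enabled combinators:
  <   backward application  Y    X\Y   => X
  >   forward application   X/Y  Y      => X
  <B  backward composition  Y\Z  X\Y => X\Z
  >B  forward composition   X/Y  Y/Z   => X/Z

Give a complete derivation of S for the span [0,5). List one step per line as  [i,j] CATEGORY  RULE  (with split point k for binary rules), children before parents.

[0,1] N  lex  "city"
[1,2] ((S\PP)\N)/NP  lex  "today"
[2,3] NP  lex  "found"
[1,3] (S\PP)\N  >  k=2
[0,3] S\PP  <  k=1
[3,4] (S\(S\PP))/N  lex  "under"
[4,5] N  lex  "sent"
[3,5] S\(S\PP)  >  k=4
[0,5] S  <  k=3

[0,5] S   <
  [0,3] S\PP   <
    [0,1] "city" : N
    [1,3] (S\PP)\N   >
      [1,2] "today" : ((S\PP)\N)/NP
      [2,3] "found" : NP
  [3,5] S\(S\PP)   >
    [3,4] "under" : (S\(S\PP))/N
    [4,5] "sent" : N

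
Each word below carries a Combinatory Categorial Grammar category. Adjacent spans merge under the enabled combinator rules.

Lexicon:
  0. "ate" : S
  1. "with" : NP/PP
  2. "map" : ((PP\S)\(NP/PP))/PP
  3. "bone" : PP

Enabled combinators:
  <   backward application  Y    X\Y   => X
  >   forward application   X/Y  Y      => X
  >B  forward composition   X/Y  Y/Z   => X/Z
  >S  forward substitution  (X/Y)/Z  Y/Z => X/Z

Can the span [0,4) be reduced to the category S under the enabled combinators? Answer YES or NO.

S NP/PP ((PP\S)\(NP/PP))/PP PP
CKY chart[0,4] = {PP}; S ∉ chart

NO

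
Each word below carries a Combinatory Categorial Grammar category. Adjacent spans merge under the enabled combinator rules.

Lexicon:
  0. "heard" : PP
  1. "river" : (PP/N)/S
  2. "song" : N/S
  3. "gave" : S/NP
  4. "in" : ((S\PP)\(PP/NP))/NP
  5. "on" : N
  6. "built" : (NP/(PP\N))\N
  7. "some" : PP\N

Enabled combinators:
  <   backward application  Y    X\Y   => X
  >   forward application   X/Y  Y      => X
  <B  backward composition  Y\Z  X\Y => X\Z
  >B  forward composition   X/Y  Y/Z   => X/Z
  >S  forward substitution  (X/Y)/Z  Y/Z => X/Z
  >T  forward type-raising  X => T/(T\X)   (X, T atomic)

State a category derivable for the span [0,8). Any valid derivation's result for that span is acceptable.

S

[0,8] S   <
  [0,1] "heard" : PP
  [1,8] S\PP   <
    [1,4] PP/NP   >B
      [1,3] PP/S   >S
        [1,2] "river" : (PP/N)/S
        [2,3] "song" : N/S
      [3,4] "gave" : S/NP
    [4,8] (S\PP)\(PP/NP)   >
      [4,5] "in" : ((S\PP)\(PP/NP))/NP
      [5,8] NP   >
        [5,7] NP/(PP\N)   <
          [5,6] "on" : N
          [6,7] "built" : (NP/(PP\N))\N
        [7,8] "some" : PP\N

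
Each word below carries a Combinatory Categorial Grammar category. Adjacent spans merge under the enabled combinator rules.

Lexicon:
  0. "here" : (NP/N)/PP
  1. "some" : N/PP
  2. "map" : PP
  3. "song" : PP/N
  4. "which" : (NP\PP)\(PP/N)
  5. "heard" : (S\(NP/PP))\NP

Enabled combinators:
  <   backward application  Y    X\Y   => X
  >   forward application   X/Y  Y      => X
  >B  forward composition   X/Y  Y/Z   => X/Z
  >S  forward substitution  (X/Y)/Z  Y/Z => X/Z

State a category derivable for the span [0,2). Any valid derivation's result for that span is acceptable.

[0,6] S   <
  [0,2] NP/PP   >S
    [0,1] "here" : (NP/N)/PP
    [1,2] "some" : N/PP
  [2,6] S\(NP/PP)   <
    [2,5] NP   <
      [2,3] "map" : PP
      [3,5] NP\PP   <
        [3,4] "song" : PP/N
        [4,5] "which" : (NP\PP)\(PP/N)
    [5,6] "heard" : (S\(NP/PP))\NP

NP/PP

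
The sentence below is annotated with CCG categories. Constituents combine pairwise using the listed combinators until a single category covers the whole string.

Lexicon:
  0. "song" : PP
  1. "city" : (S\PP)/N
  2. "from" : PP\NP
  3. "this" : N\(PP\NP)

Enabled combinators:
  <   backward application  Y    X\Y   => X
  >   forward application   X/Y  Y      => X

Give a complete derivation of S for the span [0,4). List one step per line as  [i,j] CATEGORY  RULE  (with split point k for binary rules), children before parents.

[0,4] S   <
  [0,1] "song" : PP
  [1,4] S\PP   >
    [1,2] "city" : (S\PP)/N
    [2,4] N   <
      [2,3] "from" : PP\NP
      [3,4] "this" : N\(PP\NP)

[0,1] PP  lex  "song"
[1,2] (S\PP)/N  lex  "city"
[2,3] PP\NP  lex  "from"
[3,4] N\(PP\NP)  lex  "this"
[2,4] N  <  k=3
[1,4] S\PP  >  k=2
[0,4] S  <  k=1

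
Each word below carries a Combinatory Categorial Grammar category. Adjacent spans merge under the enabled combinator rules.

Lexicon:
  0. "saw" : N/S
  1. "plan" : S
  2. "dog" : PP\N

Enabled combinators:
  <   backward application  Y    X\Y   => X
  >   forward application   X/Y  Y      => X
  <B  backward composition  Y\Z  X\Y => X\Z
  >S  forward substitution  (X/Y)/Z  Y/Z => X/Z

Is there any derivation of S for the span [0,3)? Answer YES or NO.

N/S S PP\N
CKY chart[0,3] = {PP}; S ∉ chart

NO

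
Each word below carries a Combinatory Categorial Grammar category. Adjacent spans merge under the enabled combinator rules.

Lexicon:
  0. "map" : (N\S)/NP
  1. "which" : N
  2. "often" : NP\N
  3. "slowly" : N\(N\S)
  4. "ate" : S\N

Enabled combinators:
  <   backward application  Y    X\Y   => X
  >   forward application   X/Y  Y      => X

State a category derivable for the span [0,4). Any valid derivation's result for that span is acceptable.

N

[0,5] S   <
  [0,4] N   <
    [0,3] N\S   >
      [0,1] "map" : (N\S)/NP
      [1,3] NP   <
        [1,2] "which" : N
        [2,3] "often" : NP\N
    [3,4] "slowly" : N\(N\S)
  [4,5] "ate" : S\N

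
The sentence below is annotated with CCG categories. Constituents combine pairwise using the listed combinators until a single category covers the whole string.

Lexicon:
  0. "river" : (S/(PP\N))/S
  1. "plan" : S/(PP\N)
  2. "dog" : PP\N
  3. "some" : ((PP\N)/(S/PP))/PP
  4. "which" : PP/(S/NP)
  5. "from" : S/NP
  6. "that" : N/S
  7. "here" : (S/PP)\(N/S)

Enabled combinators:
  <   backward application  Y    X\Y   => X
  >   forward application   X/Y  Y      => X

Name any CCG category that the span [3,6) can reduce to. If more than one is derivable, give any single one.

(PP\N)/(S/PP)

[0,8] S   >
  [0,3] S/(PP\N)   >
    [0,1] "river" : (S/(PP\N))/S
    [1,3] S   >
      [1,2] "plan" : S/(PP\N)
      [2,3] "dog" : PP\N
  [3,8] PP\N   >
    [3,6] (PP\N)/(S/PP)   >
      [3,4] "some" : ((PP\N)/(S/PP))/PP
      [4,6] PP   >
        [4,5] "which" : PP/(S/NP)
        [5,6] "from" : S/NP
    [6,8] S/PP   <
      [6,7] "that" : N/S
      [7,8] "here" : (S/PP)\(N/S)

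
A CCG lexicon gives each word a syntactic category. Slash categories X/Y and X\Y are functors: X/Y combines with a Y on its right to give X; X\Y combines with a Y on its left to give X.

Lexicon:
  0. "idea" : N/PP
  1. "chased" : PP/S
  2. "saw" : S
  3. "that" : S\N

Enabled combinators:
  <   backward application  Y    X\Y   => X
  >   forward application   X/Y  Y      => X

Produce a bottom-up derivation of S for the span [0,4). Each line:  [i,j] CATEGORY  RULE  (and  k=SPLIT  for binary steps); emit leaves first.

[0,4] S   <
  [0,3] N   >
    [0,1] "idea" : N/PP
    [1,3] PP   >
      [1,2] "chased" : PP/S
      [2,3] "saw" : S
  [3,4] "that" : S\N

[0,1] N/PP  lex  "idea"
[1,2] PP/S  lex  "chased"
[2,3] S  lex  "saw"
[1,3] PP  >  k=2
[0,3] N  >  k=1
[3,4] S\N  lex  "that"
[0,4] S  <  k=3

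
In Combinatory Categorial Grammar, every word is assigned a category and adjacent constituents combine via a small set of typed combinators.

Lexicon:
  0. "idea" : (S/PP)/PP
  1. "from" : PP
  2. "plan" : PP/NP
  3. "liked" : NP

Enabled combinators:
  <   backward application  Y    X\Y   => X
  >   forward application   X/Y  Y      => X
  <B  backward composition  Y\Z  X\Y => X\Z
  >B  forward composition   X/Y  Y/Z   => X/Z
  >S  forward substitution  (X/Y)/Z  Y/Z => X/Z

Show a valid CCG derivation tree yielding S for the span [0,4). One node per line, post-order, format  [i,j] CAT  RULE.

[0,4] S   >
  [0,2] S/PP   >
    [0,1] "idea" : (S/PP)/PP
    [1,2] "from" : PP
  [2,4] PP   >
    [2,3] "plan" : PP/NP
    [3,4] "liked" : NP

[0,1] (S/PP)/PP  lex  "idea"
[1,2] PP  lex  "from"
[0,2] S/PP  >  k=1
[2,3] PP/NP  lex  "plan"
[3,4] NP  lex  "liked"
[2,4] PP  >  k=3
[0,4] S  >  k=2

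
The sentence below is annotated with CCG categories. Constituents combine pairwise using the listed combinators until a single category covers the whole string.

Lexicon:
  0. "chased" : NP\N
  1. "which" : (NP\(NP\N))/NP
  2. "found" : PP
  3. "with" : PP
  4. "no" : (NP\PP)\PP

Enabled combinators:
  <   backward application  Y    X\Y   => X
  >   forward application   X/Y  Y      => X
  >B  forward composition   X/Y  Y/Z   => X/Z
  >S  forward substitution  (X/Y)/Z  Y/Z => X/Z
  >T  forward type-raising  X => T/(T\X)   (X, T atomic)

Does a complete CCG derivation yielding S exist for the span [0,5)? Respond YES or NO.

NO

NP\N (NP\(NP\N))/NP PP PP (NP\PP)\PP
CKY chart[0,5] = {N/(N\NP), NP, NP/(NP\NP), PP/(PP\NP), S/(S\NP)}; S ∉ chart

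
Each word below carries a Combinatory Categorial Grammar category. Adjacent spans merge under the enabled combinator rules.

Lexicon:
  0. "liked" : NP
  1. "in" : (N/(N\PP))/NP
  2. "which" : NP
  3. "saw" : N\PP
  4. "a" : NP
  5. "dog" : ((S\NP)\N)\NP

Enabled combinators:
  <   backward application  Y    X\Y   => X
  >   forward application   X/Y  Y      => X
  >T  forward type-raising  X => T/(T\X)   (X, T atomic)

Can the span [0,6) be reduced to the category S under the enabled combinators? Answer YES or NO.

[0,6] S   >
  [0,1] S/(S\NP)   >T
    [0,1] "liked" : NP
  [1,6] S\NP   <
    [1,4] N   >
      [1,3] N/(N\PP)   >
        [1,2] "in" : (N/(N\PP))/NP
        [2,3] "which" : NP
      [3,4] "saw" : N\PP
    [4,6] (S\NP)\N   <
      [4,5] "a" : NP
      [5,6] "dog" : ((S\NP)\N)\NP

YES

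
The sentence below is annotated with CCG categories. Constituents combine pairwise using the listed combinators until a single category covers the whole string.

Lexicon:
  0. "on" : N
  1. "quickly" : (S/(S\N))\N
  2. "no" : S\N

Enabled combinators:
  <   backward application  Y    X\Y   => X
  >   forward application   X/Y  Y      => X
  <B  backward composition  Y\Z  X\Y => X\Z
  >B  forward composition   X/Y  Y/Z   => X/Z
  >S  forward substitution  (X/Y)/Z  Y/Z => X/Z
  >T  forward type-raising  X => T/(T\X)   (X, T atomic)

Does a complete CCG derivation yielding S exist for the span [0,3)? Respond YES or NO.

[0,3] S   >
  [0,2] S/(S\N)   <
    [0,1] "on" : N
    [1,2] "quickly" : (S/(S\N))\N
  [2,3] "no" : S\N

YES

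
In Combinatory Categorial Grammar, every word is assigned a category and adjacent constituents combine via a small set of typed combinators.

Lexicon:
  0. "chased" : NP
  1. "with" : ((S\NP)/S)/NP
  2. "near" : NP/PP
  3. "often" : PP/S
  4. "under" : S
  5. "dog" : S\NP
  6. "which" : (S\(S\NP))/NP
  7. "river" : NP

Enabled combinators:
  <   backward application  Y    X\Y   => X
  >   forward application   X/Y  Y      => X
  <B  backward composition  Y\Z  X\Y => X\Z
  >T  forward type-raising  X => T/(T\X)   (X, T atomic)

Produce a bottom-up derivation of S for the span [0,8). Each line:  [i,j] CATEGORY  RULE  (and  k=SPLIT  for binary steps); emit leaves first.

[0,1] NP  lex  "chased"
[1,2] ((S\NP)/S)/NP  lex  "with"
[2,3] NP/PP  lex  "near"
[3,4] PP/S  lex  "often"
[4,5] S  lex  "under"
[3,5] PP  >  k=4
[2,5] NP  >  k=3
[1,5] (S\NP)/S  >  k=2
[5,6] S\NP  lex  "dog"
[6,7] (S\(S\NP))/NP  lex  "which"
[7,8] NP  lex  "river"
[6,8] S\(S\NP)  >  k=7
[5,8] S  <  k=6
[1,8] S\NP  >  k=5
[0,8] S  <  k=1

[0,8] S   <
  [0,1] "chased" : NP
  [1,8] S\NP   >
    [1,5] (S\NP)/S   >
      [1,2] "with" : ((S\NP)/S)/NP
      [2,5] NP   >
        [2,3] "near" : NP/PP
        [3,5] PP   >
          [3,4] "often" : PP/S
          [4,5] "under" : S
    [5,8] S   <
      [5,6] "dog" : S\NP
      [6,8] S\(S\NP)   >
        [6,7] "which" : (S\(S\NP))/NP
        [7,8] "river" : NP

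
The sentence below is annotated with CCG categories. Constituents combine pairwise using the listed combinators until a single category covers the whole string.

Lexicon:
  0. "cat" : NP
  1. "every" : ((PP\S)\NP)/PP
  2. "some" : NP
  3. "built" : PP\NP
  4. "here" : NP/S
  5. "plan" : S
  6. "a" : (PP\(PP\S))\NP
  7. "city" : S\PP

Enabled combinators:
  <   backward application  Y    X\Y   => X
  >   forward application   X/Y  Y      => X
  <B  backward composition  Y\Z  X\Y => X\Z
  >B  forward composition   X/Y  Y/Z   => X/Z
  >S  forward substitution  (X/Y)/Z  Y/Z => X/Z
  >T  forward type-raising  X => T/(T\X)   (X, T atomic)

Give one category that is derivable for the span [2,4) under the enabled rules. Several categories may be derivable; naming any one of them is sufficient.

[0,8] S   <
  [0,7] PP   <
    [0,4] PP\S   <
      [0,1] "cat" : NP
      [1,4] (PP\S)\NP   >
        [1,2] "every" : ((PP\S)\NP)/PP
        [2,4] PP   >
          [2,3] PP/(PP\NP)   >T
            [2,3] "some" : NP
          [3,4] "built" : PP\NP
    [4,7] PP\(PP\S)   <
      [4,6] NP   >
        [4,5] "here" : NP/S
        [5,6] "plan" : S
      [6,7] "a" : (PP\(PP\S))\NP
  [7,8] "city" : S\PP

PP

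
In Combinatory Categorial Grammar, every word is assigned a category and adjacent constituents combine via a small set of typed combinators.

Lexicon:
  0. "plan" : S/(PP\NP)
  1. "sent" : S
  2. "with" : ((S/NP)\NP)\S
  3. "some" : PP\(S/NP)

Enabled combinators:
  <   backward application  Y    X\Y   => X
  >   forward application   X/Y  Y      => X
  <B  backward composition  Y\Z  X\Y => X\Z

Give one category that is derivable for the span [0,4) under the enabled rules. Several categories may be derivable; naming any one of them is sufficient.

S

[0,4] S   >
  [0,1] "plan" : S/(PP\NP)
  [1,4] PP\NP   <B
    [1,3] (S/NP)\NP   <
      [1,2] "sent" : S
      [2,3] "with" : ((S/NP)\NP)\S
    [3,4] "some" : PP\(S/NP)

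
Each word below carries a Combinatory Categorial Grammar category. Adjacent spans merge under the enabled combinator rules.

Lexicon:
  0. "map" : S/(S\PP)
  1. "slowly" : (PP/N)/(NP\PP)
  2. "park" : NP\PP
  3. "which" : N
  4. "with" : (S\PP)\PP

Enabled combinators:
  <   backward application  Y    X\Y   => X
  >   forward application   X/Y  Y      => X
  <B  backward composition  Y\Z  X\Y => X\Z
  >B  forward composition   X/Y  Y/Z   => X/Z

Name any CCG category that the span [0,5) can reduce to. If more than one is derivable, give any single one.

[0,5] S   >
  [0,1] "map" : S/(S\PP)
  [1,5] S\PP   <
    [1,4] PP   >
      [1,3] PP/N   >
        [1,2] "slowly" : (PP/N)/(NP\PP)
        [2,3] "park" : NP\PP
      [3,4] "which" : N
    [4,5] "with" : (S\PP)\PP

S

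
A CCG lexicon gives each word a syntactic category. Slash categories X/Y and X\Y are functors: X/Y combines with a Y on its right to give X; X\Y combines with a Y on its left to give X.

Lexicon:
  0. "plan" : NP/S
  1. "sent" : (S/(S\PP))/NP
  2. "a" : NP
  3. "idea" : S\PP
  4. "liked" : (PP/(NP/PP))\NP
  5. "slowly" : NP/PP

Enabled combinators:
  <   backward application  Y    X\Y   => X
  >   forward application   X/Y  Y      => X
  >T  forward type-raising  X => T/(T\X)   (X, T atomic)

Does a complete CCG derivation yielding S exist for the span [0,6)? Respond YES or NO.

NP/S (S/(S\PP))/NP NP S\PP (PP/(NP/PP))\NP NP/PP
CKY chart[0,6] = {N/(N\PP), NP/(NP\PP), PP, PP/(PP\PP), S/(S\PP)}; S ∉ chart

NO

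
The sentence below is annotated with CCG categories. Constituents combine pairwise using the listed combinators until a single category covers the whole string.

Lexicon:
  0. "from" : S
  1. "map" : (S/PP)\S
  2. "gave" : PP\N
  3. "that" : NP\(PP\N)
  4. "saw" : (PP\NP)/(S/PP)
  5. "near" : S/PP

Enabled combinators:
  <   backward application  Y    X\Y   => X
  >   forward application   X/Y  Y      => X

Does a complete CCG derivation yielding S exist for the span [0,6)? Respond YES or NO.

[0,6] S   >
  [0,2] S/PP   <
    [0,1] "from" : S
    [1,2] "map" : (S/PP)\S
  [2,6] PP   <
    [2,4] NP   <
      [2,3] "gave" : PP\N
      [3,4] "that" : NP\(PP\N)
    [4,6] PP\NP   >
      [4,5] "saw" : (PP\NP)/(S/PP)
      [5,6] "near" : S/PP

YES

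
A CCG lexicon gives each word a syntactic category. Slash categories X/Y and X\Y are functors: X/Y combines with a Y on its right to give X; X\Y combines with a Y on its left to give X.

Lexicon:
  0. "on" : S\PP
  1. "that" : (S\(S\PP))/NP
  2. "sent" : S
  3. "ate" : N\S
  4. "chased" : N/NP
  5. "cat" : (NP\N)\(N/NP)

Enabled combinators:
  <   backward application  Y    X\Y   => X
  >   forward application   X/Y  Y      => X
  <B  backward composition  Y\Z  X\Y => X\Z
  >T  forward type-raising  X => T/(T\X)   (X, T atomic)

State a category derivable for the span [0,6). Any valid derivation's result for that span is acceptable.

[0,6] S   <
  [0,1] "on" : S\PP
  [1,6] S\(S\PP)   >
    [1,2] "that" : (S\(S\PP))/NP
    [2,6] NP   <
      [2,3] "sent" : S
      [3,6] NP\S   <B
        [3,4] "ate" : N\S
        [4,6] NP\N   <
          [4,5] "chased" : N/NP
          [5,6] "cat" : (NP\N)\(N/NP)

S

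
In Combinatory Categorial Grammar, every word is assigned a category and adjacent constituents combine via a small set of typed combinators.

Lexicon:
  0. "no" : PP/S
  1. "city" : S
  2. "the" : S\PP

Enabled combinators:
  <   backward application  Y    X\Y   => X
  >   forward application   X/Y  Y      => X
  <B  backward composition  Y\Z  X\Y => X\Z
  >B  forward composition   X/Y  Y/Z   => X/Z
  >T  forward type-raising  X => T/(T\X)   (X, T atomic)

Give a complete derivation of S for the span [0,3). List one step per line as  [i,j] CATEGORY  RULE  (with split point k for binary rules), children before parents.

[0,3] S   <
  [0,2] PP   >
    [0,1] "no" : PP/S
    [1,2] "city" : S
  [2,3] "the" : S\PP

[0,1] PP/S  lex  "no"
[1,2] S  lex  "city"
[0,2] PP  >  k=1
[2,3] S\PP  lex  "the"
[0,3] S  <  k=2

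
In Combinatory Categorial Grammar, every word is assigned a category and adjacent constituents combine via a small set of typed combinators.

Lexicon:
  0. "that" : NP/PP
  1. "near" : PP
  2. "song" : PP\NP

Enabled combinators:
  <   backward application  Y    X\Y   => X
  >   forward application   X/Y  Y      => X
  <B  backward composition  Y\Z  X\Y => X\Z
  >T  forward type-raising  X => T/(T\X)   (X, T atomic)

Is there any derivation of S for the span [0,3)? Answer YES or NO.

NO

NP/PP PP PP\NP
CKY chart[0,3] = {N/(N\PP), NP/(NP\PP), PP, PP/(PP\PP), S/(S\PP)}; S ∉ chart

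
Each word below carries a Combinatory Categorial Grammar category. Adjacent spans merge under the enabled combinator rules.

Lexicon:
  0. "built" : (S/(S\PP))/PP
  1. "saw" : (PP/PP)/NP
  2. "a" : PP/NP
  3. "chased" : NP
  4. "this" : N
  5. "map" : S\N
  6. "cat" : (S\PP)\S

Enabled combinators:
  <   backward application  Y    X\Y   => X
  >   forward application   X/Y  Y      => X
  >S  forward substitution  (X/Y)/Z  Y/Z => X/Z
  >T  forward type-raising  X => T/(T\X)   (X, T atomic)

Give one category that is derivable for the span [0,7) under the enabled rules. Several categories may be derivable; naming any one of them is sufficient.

[0,7] S   >
  [0,4] S/(S\PP)   >
    [0,1] "built" : (S/(S\PP))/PP
    [1,4] PP   >
      [1,3] PP/NP   >S
        [1,2] "saw" : (PP/PP)/NP
        [2,3] "a" : PP/NP
      [3,4] "chased" : NP
  [4,7] S\PP   <
    [4,6] S   <
      [4,5] "this" : N
      [5,6] "map" : S\N
    [6,7] "cat" : (S\PP)\S

S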